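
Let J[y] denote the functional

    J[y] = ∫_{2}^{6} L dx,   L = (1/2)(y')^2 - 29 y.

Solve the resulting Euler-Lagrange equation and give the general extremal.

The Lagrangian is L = (1/2)(y')^2 - 29 y.
∂L/∂y = -29.
∂L/∂y' = y'.
The Euler-Lagrange equation d/dx(∂L/∂y') − ∂L/∂y = 0 becomes:
    y'' + 29 = 0
General solution: y(x) = -(29/2) x^2 + A x + B, where A and B are arbitrary constants fixed by the endpoint conditions.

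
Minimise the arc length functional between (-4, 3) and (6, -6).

Arc-length functional: J[y] = ∫ sqrt(1 + (y')^2) dx.
Lagrangian L = sqrt(1 + (y')^2) has no explicit y dependence, so ∂L/∂y = 0 and the Euler-Lagrange equation gives
    d/dx( y' / sqrt(1 + (y')^2) ) = 0  ⇒  y' / sqrt(1 + (y')^2) = const.
Hence y' is constant, so y(x) is affine.
Fitting the endpoints (-4, 3) and (6, -6):
    slope m = ((-6) − 3) / (6 − (-4)) = -9/10,
    intercept c = 3 − m·(-4) = -3/5.
Extremal: y(x) = (-9/10) x - 3/5.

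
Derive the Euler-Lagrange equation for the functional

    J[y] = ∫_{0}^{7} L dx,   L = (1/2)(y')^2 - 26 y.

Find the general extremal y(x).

The Lagrangian is L = (1/2)(y')^2 - 26 y.
∂L/∂y = -26.
∂L/∂y' = y'.
The Euler-Lagrange equation d/dx(∂L/∂y') − ∂L/∂y = 0 becomes:
    y'' + 26 = 0
General solution: y(x) = -13 x^2 + A x + B, where A and B are arbitrary constants fixed by the endpoint conditions.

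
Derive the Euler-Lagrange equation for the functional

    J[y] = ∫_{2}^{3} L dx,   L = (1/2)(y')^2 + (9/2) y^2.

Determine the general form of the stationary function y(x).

The Lagrangian is L = (1/2)(y')^2 + (9/2) y^2.
∂L/∂y = 9y.
∂L/∂y' = y'.
The Euler-Lagrange equation d/dx(∂L/∂y') − ∂L/∂y = 0 becomes:
    y'' - 9 y = 0
General solution: y(x) = A e^(3x) + B e^(-3x), where A and B are arbitrary constants fixed by the endpoint conditions.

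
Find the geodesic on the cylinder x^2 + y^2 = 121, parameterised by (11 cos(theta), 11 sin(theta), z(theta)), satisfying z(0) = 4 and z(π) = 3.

Parameterise the cylinder of radius R = 11 as
    r(θ) = (11 cos θ, 11 sin θ, z(θ)).
The arc-length element is
    ds = sqrt(121 + (dz/dθ)^2) dθ,
so the Lagrangian is L = sqrt(121 + z'^2).
L depends on z' only, not on z or θ, so ∂L/∂z = 0 and
    ∂L/∂z' = z' / sqrt(121 + z'^2).
The Euler-Lagrange equation gives
    d/dθ( z' / sqrt(121 + z'^2) ) = 0,
so z' is constant. Integrating once:
    z(θ) = a θ + b,
a helix on the cylinder (a straight line when the cylinder is unrolled). The constants a, b are determined by the endpoint conditions.
With endpoint conditions z(0) = 4 and z(π) = 3: from z(0) = b we get b = 4, and a·π + 4 = 3 gives a = -1/π, so
    z(θ) = (-1/π) θ + 4.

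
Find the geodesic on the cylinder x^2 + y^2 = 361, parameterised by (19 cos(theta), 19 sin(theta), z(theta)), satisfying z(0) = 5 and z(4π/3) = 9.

Parameterise the cylinder of radius R = 19 as
    r(θ) = (19 cos θ, 19 sin θ, z(θ)).
The arc-length element is
    ds = sqrt(361 + (dz/dθ)^2) dθ,
so the Lagrangian is L = sqrt(361 + z'^2).
L depends on z' only, not on z or θ, so ∂L/∂z = 0 and
    ∂L/∂z' = z' / sqrt(361 + z'^2).
The Euler-Lagrange equation gives
    d/dθ( z' / sqrt(361 + z'^2) ) = 0,
so z' is constant. Integrating once:
    z(θ) = a θ + b,
a helix on the cylinder (a straight line when the cylinder is unrolled). The constants a, b are determined by the endpoint conditions.
With endpoint conditions z(0) = 5 and z(4π/3) = 9: from z(0) = b we get b = 5, and a·4π/3 + 5 = 9 gives a = 3/π, so
    z(θ) = (3/π) θ + 5.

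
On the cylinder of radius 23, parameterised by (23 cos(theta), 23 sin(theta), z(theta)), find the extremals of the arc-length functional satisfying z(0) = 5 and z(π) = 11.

Parameterise the cylinder of radius R = 23 as
    r(θ) = (23 cos θ, 23 sin θ, z(θ)).
The arc-length element is
    ds = sqrt(529 + (dz/dθ)^2) dθ,
so the Lagrangian is L = sqrt(529 + z'^2).
L depends on z' only, not on z or θ, so ∂L/∂z = 0 and
    ∂L/∂z' = z' / sqrt(529 + z'^2).
The Euler-Lagrange equation gives
    d/dθ( z' / sqrt(529 + z'^2) ) = 0,
so z' is constant. Integrating once:
    z(θ) = a θ + b,
a helix on the cylinder (a straight line when the cylinder is unrolled). The constants a, b are determined by the endpoint conditions.
With endpoint conditions z(0) = 5 and z(π) = 11: from z(0) = b we get b = 5, and a·π + 5 = 11 gives a = 6/π, so
    z(θ) = (6/π) θ + 5.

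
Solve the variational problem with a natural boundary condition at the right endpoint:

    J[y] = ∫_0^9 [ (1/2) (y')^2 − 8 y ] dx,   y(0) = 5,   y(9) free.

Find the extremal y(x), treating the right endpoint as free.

The Lagrangian L = (1/2) (y')^2 − 8 y gives
    ∂L/∂y = −8,   ∂L/∂y' = y'.
Euler-Lagrange: d/dx(y') − (−8) = 0, i.e. y'' + 8 = 0, so
    y(x) = −(8/2) x^2 + C1 x + C2.
Fixed left endpoint y(0) = 5 ⇒ C2 = 5.
The right endpoint x = 9 is free, so the natural (transversality) condition is ∂L/∂y' |_{x=9} = 0, i.e. y'(9) = 0.
Compute y'(x) = −8 x + C1, so y'(9) = −72 + C1 = 0 ⇒ C1 = 72.
Therefore the extremal is
    y(x) = −4 x^2 + 72 x + 5.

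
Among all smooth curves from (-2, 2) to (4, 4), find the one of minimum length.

Arc-length functional: J[y] = ∫ sqrt(1 + (y')^2) dx.
Lagrangian L = sqrt(1 + (y')^2) has no explicit y dependence, so ∂L/∂y = 0 and the Euler-Lagrange equation gives
    d/dx( y' / sqrt(1 + (y')^2) ) = 0  ⇒  y' / sqrt(1 + (y')^2) = const.
Hence y' is constant, so y(x) is affine.
Fitting the endpoints (-2, 2) and (4, 4):
    slope m = (4 − 2) / (4 − (-2)) = 1/3,
    intercept c = 2 − m·(-2) = 8/3.
Extremal: y(x) = (1/3) x + 8/3.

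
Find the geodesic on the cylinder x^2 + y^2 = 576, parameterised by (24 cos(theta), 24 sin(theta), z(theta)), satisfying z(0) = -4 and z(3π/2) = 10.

Parameterise the cylinder of radius R = 24 as
    r(θ) = (24 cos θ, 24 sin θ, z(θ)).
The arc-length element is
    ds = sqrt(576 + (dz/dθ)^2) dθ,
so the Lagrangian is L = sqrt(576 + z'^2).
L depends on z' only, not on z or θ, so ∂L/∂z = 0 and
    ∂L/∂z' = z' / sqrt(576 + z'^2).
The Euler-Lagrange equation gives
    d/dθ( z' / sqrt(576 + z'^2) ) = 0,
so z' is constant. Integrating once:
    z(θ) = a θ + b,
a helix on the cylinder (a straight line when the cylinder is unrolled). The constants a, b are determined by the endpoint conditions.
With endpoint conditions z(0) = -4 and z(3π/2) = 10: from z(0) = b we get b = -4, and a·3π/2 + -4 = 10 gives a = 28/(3π), so
    z(θ) = (28/(3π)) θ − 4.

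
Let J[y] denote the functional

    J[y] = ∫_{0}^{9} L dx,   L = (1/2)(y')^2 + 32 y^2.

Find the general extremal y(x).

The Lagrangian is L = (1/2)(y')^2 + 32 y^2.
∂L/∂y = 64y.
∂L/∂y' = y'.
The Euler-Lagrange equation d/dx(∂L/∂y') − ∂L/∂y = 0 becomes:
    y'' - 64 y = 0
General solution: y(x) = A e^(8x) + B e^(-8x), where A and B are arbitrary constants fixed by the endpoint conditions.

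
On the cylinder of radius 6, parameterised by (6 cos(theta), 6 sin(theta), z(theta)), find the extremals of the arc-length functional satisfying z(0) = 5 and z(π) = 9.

Parameterise the cylinder of radius R = 6 as
    r(θ) = (6 cos θ, 6 sin θ, z(θ)).
The arc-length element is
    ds = sqrt(36 + (dz/dθ)^2) dθ,
so the Lagrangian is L = sqrt(36 + z'^2).
L depends on z' only, not on z or θ, so ∂L/∂z = 0 and
    ∂L/∂z' = z' / sqrt(36 + z'^2).
The Euler-Lagrange equation gives
    d/dθ( z' / sqrt(36 + z'^2) ) = 0,
so z' is constant. Integrating once:
    z(θ) = a θ + b,
a helix on the cylinder (a straight line when the cylinder is unrolled). The constants a, b are determined by the endpoint conditions.
With endpoint conditions z(0) = 5 and z(π) = 9: from z(0) = b we get b = 5, and a·π + 5 = 9 gives a = 4/π, so
    z(θ) = (4/π) θ + 5.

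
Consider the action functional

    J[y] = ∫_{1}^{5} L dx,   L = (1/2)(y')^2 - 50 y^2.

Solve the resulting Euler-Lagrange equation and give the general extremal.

The Lagrangian is L = (1/2)(y')^2 - 50 y^2.
∂L/∂y = -100y.
∂L/∂y' = y'.
The Euler-Lagrange equation d/dx(∂L/∂y') − ∂L/∂y = 0 becomes:
    y'' + 100 y = 0
General solution: y(x) = A sin(10x) + B cos(10x), where A and B are arbitrary constants fixed by the endpoint conditions.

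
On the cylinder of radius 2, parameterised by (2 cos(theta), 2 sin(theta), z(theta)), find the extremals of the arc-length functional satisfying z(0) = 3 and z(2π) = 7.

Parameterise the cylinder of radius R = 2 as
    r(θ) = (2 cos θ, 2 sin θ, z(θ)).
The arc-length element is
    ds = sqrt(4 + (dz/dθ)^2) dθ,
so the Lagrangian is L = sqrt(4 + z'^2).
L depends on z' only, not on z or θ, so ∂L/∂z = 0 and
    ∂L/∂z' = z' / sqrt(4 + z'^2).
The Euler-Lagrange equation gives
    d/dθ( z' / sqrt(4 + z'^2) ) = 0,
so z' is constant. Integrating once:
    z(θ) = a θ + b,
a helix on the cylinder (a straight line when the cylinder is unrolled). The constants a, b are determined by the endpoint conditions.
With endpoint conditions z(0) = 3 and z(2π) = 7: from z(0) = b we get b = 3, and a·2π + 3 = 7 gives a = 2/π, so
    z(θ) = (2/π) θ + 3.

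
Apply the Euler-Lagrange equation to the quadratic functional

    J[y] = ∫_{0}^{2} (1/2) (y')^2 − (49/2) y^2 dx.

The Lagrangian is L = (1/2) (y')^2 − (49/2) y^2.
Compute ∂L/∂y = -49y, ∂L/∂y' = y'.
The Euler-Lagrange equation d/dx(∂L/∂y') − ∂L/∂y = 0 reduces to
    y'' + 49 y = 0.
Its general solution is
    y(x) = A sin(7x) + B cos(7x),
with A, B fixed by the endpoint conditions.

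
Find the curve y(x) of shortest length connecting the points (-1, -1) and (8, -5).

Arc-length functional: J[y] = ∫ sqrt(1 + (y')^2) dx.
Lagrangian L = sqrt(1 + (y')^2) has no explicit y dependence, so ∂L/∂y = 0 and the Euler-Lagrange equation gives
    d/dx( y' / sqrt(1 + (y')^2) ) = 0  ⇒  y' / sqrt(1 + (y')^2) = const.
Hence y' is constant, so y(x) is affine.
Fitting the endpoints (-1, -1) and (8, -5):
    slope m = ((-5) − (-1)) / (8 − (-1)) = -4/9,
    intercept c = (-1) − m·(-1) = -13/9.
Extremal: y(x) = (-4/9) x - 13/9.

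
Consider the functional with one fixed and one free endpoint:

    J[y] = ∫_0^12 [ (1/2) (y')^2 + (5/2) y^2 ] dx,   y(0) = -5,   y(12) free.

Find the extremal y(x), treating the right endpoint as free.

The Lagrangian L = (1/2) (y')^2 + (5/2) y^2 gives
    ∂L/∂y = 5 y,   ∂L/∂y' = y'.
Euler-Lagrange: y'' − 5 y = 0.
With k = sqrt(5), the general solution is
    y(x) = A cosh(sqrt(5) x) + B sinh(sqrt(5) x).
Fixed left endpoint y(0) = -5 ⇒ A = -5.
The right endpoint x = 12 is free, so the natural (transversality) condition is ∂L/∂y' |_{x=12} = 0, i.e. y'(12) = 0.
Compute y'(x) = A k sinh(k x) + B k cosh(k x), so
    y'(12) = A k sinh(k·12) + B k cosh(k·12) = 0
    ⇒ B = −A tanh(k·12) = 5 tanh(sqrt(5)·12).
Therefore the extremal is
    y(x) = −5 cosh(sqrt(5) x) + 5 tanh(sqrt(5)·12) sinh(sqrt(5) x).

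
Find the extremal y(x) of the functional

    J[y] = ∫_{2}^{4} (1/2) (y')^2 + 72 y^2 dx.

The Lagrangian is L = (1/2) (y')^2 + 72 y^2.
Compute ∂L/∂y = 144y, ∂L/∂y' = y'.
The Euler-Lagrange equation d/dx(∂L/∂y') − ∂L/∂y = 0 reduces to
    y'' − 144 y = 0.
Its general solution is
    y(x) = A e^(12x) + B e^(−12x),
with A, B fixed by the endpoint conditions.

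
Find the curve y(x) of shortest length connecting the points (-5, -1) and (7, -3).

Arc-length functional: J[y] = ∫ sqrt(1 + (y')^2) dx.
Lagrangian L = sqrt(1 + (y')^2) has no explicit y dependence, so ∂L/∂y = 0 and the Euler-Lagrange equation gives
    d/dx( y' / sqrt(1 + (y')^2) ) = 0  ⇒  y' / sqrt(1 + (y')^2) = const.
Hence y' is constant, so y(x) is affine.
Fitting the endpoints (-5, -1) and (7, -3):
    slope m = ((-3) − (-1)) / (7 − (-5)) = -1/6,
    intercept c = (-1) − m·(-5) = -11/6.
Extremal: y(x) = (-1/6) x - 11/6.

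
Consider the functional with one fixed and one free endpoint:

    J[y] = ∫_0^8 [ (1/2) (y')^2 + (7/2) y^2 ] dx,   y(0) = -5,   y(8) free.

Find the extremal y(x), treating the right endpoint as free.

The Lagrangian L = (1/2) (y')^2 + (7/2) y^2 gives
    ∂L/∂y = 7 y,   ∂L/∂y' = y'.
Euler-Lagrange: y'' − 7 y = 0.
With k = sqrt(7), the general solution is
    y(x) = A cosh(sqrt(7) x) + B sinh(sqrt(7) x).
Fixed left endpoint y(0) = -5 ⇒ A = -5.
The right endpoint x = 8 is free, so the natural (transversality) condition is ∂L/∂y' |_{x=8} = 0, i.e. y'(8) = 0.
Compute y'(x) = A k sinh(k x) + B k cosh(k x), so
    y'(8) = A k sinh(k·8) + B k cosh(k·8) = 0
    ⇒ B = −A tanh(k·8) = 5 tanh(sqrt(7)·8).
Therefore the extremal is
    y(x) = −5 cosh(sqrt(7) x) + 5 tanh(sqrt(7)·8) sinh(sqrt(7) x).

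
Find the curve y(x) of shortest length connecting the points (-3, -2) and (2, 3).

Arc-length functional: J[y] = ∫ sqrt(1 + (y')^2) dx.
Lagrangian L = sqrt(1 + (y')^2) has no explicit y dependence, so ∂L/∂y = 0 and the Euler-Lagrange equation gives
    d/dx( y' / sqrt(1 + (y')^2) ) = 0  ⇒  y' / sqrt(1 + (y')^2) = const.
Hence y' is constant, so y(x) is affine.
Fitting the endpoints (-3, -2) and (2, 3):
    slope m = (3 − (-2)) / (2 − (-3)) = 1,
    intercept c = (-2) − m·(-3) = 1.
Extremal: y(x) = x + 1.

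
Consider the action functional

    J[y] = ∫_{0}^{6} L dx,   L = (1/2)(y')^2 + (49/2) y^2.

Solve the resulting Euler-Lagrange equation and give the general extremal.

The Lagrangian is L = (1/2)(y')^2 + (49/2) y^2.
∂L/∂y = 49y.
∂L/∂y' = y'.
The Euler-Lagrange equation d/dx(∂L/∂y') − ∂L/∂y = 0 becomes:
    y'' - 49 y = 0
General solution: y(x) = A e^(7x) + B e^(-7x), where A and B are arbitrary constants fixed by the endpoint conditions.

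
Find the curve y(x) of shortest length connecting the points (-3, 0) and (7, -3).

Arc-length functional: J[y] = ∫ sqrt(1 + (y')^2) dx.
Lagrangian L = sqrt(1 + (y')^2) has no explicit y dependence, so ∂L/∂y = 0 and the Euler-Lagrange equation gives
    d/dx( y' / sqrt(1 + (y')^2) ) = 0  ⇒  y' / sqrt(1 + (y')^2) = const.
Hence y' is constant, so y(x) is affine.
Fitting the endpoints (-3, 0) and (7, -3):
    slope m = ((-3) − 0) / (7 − (-3)) = -3/10,
    intercept c = 0 − m·(-3) = -9/10.
Extremal: y(x) = (-3/10) x - 9/10.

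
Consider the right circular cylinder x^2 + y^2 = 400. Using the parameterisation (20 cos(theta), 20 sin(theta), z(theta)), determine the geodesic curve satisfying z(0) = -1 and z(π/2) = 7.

Parameterise the cylinder of radius R = 20 as
    r(θ) = (20 cos θ, 20 sin θ, z(θ)).
The arc-length element is
    ds = sqrt(400 + (dz/dθ)^2) dθ,
so the Lagrangian is L = sqrt(400 + z'^2).
L depends on z' only, not on z or θ, so ∂L/∂z = 0 and
    ∂L/∂z' = z' / sqrt(400 + z'^2).
The Euler-Lagrange equation gives
    d/dθ( z' / sqrt(400 + z'^2) ) = 0,
so z' is constant. Integrating once:
    z(θ) = a θ + b,
a helix on the cylinder (a straight line when the cylinder is unrolled). The constants a, b are determined by the endpoint conditions.
With endpoint conditions z(0) = -1 and z(π/2) = 7: from z(0) = b we get b = -1, and a·π/2 + -1 = 7 gives a = 16/π, so
    z(θ) = (16/π) θ − 1.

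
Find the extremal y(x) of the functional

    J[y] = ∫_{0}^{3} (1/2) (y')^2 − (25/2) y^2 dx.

The Lagrangian is L = (1/2) (y')^2 − (25/2) y^2.
Compute ∂L/∂y = -25y, ∂L/∂y' = y'.
The Euler-Lagrange equation d/dx(∂L/∂y') − ∂L/∂y = 0 reduces to
    y'' + 25 y = 0.
Its general solution is
    y(x) = A sin(5x) + B cos(5x),
with A, B fixed by the endpoint conditions.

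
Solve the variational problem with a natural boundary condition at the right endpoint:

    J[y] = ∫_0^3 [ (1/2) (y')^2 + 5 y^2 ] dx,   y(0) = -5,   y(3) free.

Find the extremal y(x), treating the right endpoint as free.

The Lagrangian L = (1/2) (y')^2 + 5 y^2 gives
    ∂L/∂y = 10 y,   ∂L/∂y' = y'.
Euler-Lagrange: y'' − 10 y = 0.
With k = sqrt(10), the general solution is
    y(x) = A cosh(sqrt(10) x) + B sinh(sqrt(10) x).
Fixed left endpoint y(0) = -5 ⇒ A = -5.
The right endpoint x = 3 is free, so the natural (transversality) condition is ∂L/∂y' |_{x=3} = 0, i.e. y'(3) = 0.
Compute y'(x) = A k sinh(k x) + B k cosh(k x), so
    y'(3) = A k sinh(k·3) + B k cosh(k·3) = 0
    ⇒ B = −A tanh(k·3) = 5 tanh(sqrt(10)·3).
Therefore the extremal is
    y(x) = −5 cosh(sqrt(10) x) + 5 tanh(sqrt(10)·3) sinh(sqrt(10) x).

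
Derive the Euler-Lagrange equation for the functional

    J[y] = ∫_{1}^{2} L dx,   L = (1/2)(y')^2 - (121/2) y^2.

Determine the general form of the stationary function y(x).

The Lagrangian is L = (1/2)(y')^2 - (121/2) y^2.
∂L/∂y = -121y.
∂L/∂y' = y'.
The Euler-Lagrange equation d/dx(∂L/∂y') − ∂L/∂y = 0 becomes:
    y'' + 121 y = 0
General solution: y(x) = A sin(11x) + B cos(11x), where A and B are arbitrary constants fixed by the endpoint conditions.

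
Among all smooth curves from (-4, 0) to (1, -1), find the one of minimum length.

Arc-length functional: J[y] = ∫ sqrt(1 + (y')^2) dx.
Lagrangian L = sqrt(1 + (y')^2) has no explicit y dependence, so ∂L/∂y = 0 and the Euler-Lagrange equation gives
    d/dx( y' / sqrt(1 + (y')^2) ) = 0  ⇒  y' / sqrt(1 + (y')^2) = const.
Hence y' is constant, so y(x) is affine.
Fitting the endpoints (-4, 0) and (1, -1):
    slope m = ((-1) − 0) / (1 − (-4)) = -1/5,
    intercept c = 0 − m·(-4) = -4/5.
Extremal: y(x) = (-1/5) x - 4/5.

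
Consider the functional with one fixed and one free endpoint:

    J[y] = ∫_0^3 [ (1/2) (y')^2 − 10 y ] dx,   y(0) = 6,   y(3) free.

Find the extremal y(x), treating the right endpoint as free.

The Lagrangian L = (1/2) (y')^2 − 10 y gives
    ∂L/∂y = −10,   ∂L/∂y' = y'.
Euler-Lagrange: d/dx(y') − (−10) = 0, i.e. y'' + 10 = 0, so
    y(x) = −(10/2) x^2 + C1 x + C2.
Fixed left endpoint y(0) = 6 ⇒ C2 = 6.
The right endpoint x = 3 is free, so the natural (transversality) condition is ∂L/∂y' |_{x=3} = 0, i.e. y'(3) = 0.
Compute y'(x) = −10 x + C1, so y'(3) = −30 + C1 = 0 ⇒ C1 = 30.
Therefore the extremal is
    y(x) = −5 x^2 + 30 x + 6.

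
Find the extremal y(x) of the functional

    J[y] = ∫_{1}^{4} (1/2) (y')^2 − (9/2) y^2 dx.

The Lagrangian is L = (1/2) (y')^2 − (9/2) y^2.
Compute ∂L/∂y = -9y, ∂L/∂y' = y'.
The Euler-Lagrange equation d/dx(∂L/∂y') − ∂L/∂y = 0 reduces to
    y'' + 9 y = 0.
Its general solution is
    y(x) = A sin(3x) + B cos(3x),
with A, B fixed by the endpoint conditions.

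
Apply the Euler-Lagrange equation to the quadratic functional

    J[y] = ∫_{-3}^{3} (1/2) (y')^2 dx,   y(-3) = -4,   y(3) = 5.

The Lagrangian is L = (1/2) (y')^2.
Compute ∂L/∂y = 0, ∂L/∂y' = y'.
The Euler-Lagrange equation d/dx(∂L/∂y') − ∂L/∂y = 0 reduces to
    y'' = 0.
Its general solution is
    y(x) = A x + B,
with A, B fixed by the endpoint conditions.
Applying the endpoint conditions y(-3) = -4 and y(3) = 5: solve A·-3 + B = -4 and A·3 + B = 5. Subtracting gives A(3 − -3) = 5 − -4, so A = 3/2, and B = -4 − A·-3 = 1/2. Therefore
    y(x) = (3/2) x + 1/2.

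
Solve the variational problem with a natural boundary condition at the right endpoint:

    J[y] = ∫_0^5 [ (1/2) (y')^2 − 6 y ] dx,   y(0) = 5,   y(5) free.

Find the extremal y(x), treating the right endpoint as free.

The Lagrangian L = (1/2) (y')^2 − 6 y gives
    ∂L/∂y = −6,   ∂L/∂y' = y'.
Euler-Lagrange: d/dx(y') − (−6) = 0, i.e. y'' + 6 = 0, so
    y(x) = −(6/2) x^2 + C1 x + C2.
Fixed left endpoint y(0) = 5 ⇒ C2 = 5.
The right endpoint x = 5 is free, so the natural (transversality) condition is ∂L/∂y' |_{x=5} = 0, i.e. y'(5) = 0.
Compute y'(x) = −6 x + C1, so y'(5) = −30 + C1 = 0 ⇒ C1 = 30.
Therefore the extremal is
    y(x) = −3 x^2 + 30 x + 5.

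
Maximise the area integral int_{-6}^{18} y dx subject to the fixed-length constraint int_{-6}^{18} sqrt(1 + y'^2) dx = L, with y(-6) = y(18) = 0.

Set up the augmented Lagrangian using a multiplier λ for the length constraint:
    F(y, y') = y − λ sqrt(1 + y'^2).
F has no explicit x dependence, so the Beltrami identity yields a first integral
    F − y' ∂F/∂y' = C.
Compute ∂F/∂y' = −λ y' / sqrt(1 + y'^2). Then
    y − λ sqrt(1 + y'^2) + λ y'^2 / sqrt(1 + y'^2) = C
    ⇒  y − λ / sqrt(1 + y'^2) = C.
Solving for y' and integrating gives
    (x − a)^2 + (y − b)^2 = λ^2,
a circular arc of radius λ. The constants a, b are determined by the endpoint conditions y(-6) = y(18) = 0, and λ is fixed implicitly by the length constraint
    ∫_{-6}^{18} sqrt(1 + y'^2) dx = L.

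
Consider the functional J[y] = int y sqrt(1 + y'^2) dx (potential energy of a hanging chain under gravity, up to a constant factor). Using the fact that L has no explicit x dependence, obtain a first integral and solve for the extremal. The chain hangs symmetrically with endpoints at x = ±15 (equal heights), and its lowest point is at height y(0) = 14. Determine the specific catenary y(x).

The Lagrangian L(y, y') = y sqrt(1 + y'^2) has no explicit x dependence, so the Beltrami identity applies:
    L − y' ∂L/∂y' = C.
Compute ∂L/∂y' = y · y' / sqrt(1 + y'^2). Then
    L − y' ∂L/∂y'
    = y sqrt(1 + y'^2) − y · y'^2 / sqrt(1 + y'^2)
    = y (1 + y'^2 − y'^2) / sqrt(1 + y'^2)
    = y / sqrt(1 + y'^2) = C.
Squaring gives y^2 = C^2 (1 + y'^2), i.e.
    y'^2 = y^2 / C^2 − 1.
Separating variables,
    dy / sqrt(y^2 − C^2) = dx / C,
and integrating gives arccosh(y / C) = (x − a)/C, so
    y(x) = C cosh((x − a)/C),
the catenary. The constants C and a are fixed by the two endpoint conditions (and, for the hanging-chain problem, the length constraint selects C).
Now fit the given data. The endpoints x = ±15 are symmetric at equal height, so the catenary is even about its minimum: a = 0 and y(x) = C cosh(x/C). The lowest point is y(0) = C cosh(0) = C, and we are told y(0) = 14, so C = 14. Therefore
    y(x) = 14 cosh(x/14),
and at the endpoints
    y(±15) = 14 cosh(15/14).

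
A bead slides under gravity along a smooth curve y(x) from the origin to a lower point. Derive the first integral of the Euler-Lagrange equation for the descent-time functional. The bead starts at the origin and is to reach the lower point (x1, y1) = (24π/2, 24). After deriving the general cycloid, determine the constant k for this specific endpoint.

The Lagrangian L = sqrt((1 + y'^2) / y) has no explicit x dependence, so the Beltrami identity applies:
    L − y' ∂L/∂y' = C.
Compute ∂L/∂y' = y' / sqrt(y (1 + y'^2)).
Substitute:
    sqrt((1 + y'^2)/y) − y'·y' / sqrt(y (1 + y'^2))
    = (1 + y'^2) / sqrt(y (1 + y'^2)) − y'^2 / sqrt(y (1 + y'^2))
    = 1 / sqrt(y (1 + y'^2)) = C.
Squaring and rearranging gives the first integral
    y (1 + y'^2) = 1/C^2 =: k   (constant).
Solving this first-order ODE by the substitution
    y = (k/2)(1 − cos θ)
yields the cycloid parameterisation
    x(θ) = (k/2)(θ − sin θ),   y(θ) = (k/2)(1 − cos θ).
The constant k is fixed by the endpoint condition.
Now fit the given lower endpoint (x1, y1) = (24π/2, 24). At the bottom of the first arch (θ = π), the parametric equations give
    y(π) = (k/2)(1 − cos π) = k,
    x(π) = (k/2)(π − sin π) = kπ/2.
Matching y(π) = 24 gives k = 24, consistent with x(π) = 24π/2. Therefore the specific cycloid is
    x(θ) = (24/2)(θ − sin θ),   y(θ) = (24/2)(1 − cos θ).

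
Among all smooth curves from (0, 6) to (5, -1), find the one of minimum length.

Arc-length functional: J[y] = ∫ sqrt(1 + (y')^2) dx.
Lagrangian L = sqrt(1 + (y')^2) has no explicit y dependence, so ∂L/∂y = 0 and the Euler-Lagrange equation gives
    d/dx( y' / sqrt(1 + (y')^2) ) = 0  ⇒  y' / sqrt(1 + (y')^2) = const.
Hence y' is constant, so y(x) is affine.
Fitting the endpoints (0, 6) and (5, -1):
    slope m = ((-1) − 6) / (5 − 0) = -7/5,
    intercept c = 6 − m·0 = 6.
Extremal: y(x) = (-7/5) x + 6.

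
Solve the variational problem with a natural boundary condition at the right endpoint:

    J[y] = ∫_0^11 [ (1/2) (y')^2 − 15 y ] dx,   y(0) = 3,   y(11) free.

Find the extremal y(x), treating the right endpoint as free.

The Lagrangian L = (1/2) (y')^2 − 15 y gives
    ∂L/∂y = −15,   ∂L/∂y' = y'.
Euler-Lagrange: d/dx(y') − (−15) = 0, i.e. y'' + 15 = 0, so
    y(x) = −(15/2) x^2 + C1 x + C2.
Fixed left endpoint y(0) = 3 ⇒ C2 = 3.
The right endpoint x = 11 is free, so the natural (transversality) condition is ∂L/∂y' |_{x=11} = 0, i.e. y'(11) = 0.
Compute y'(x) = −15 x + C1, so y'(11) = −165 + C1 = 0 ⇒ C1 = 165.
Therefore the extremal is
    y(x) = −(15/2) x^2 + 165 x + 3.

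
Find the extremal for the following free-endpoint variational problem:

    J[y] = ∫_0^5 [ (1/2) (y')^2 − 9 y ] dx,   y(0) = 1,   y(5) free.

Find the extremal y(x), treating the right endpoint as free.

The Lagrangian L = (1/2) (y')^2 − 9 y gives
    ∂L/∂y = −9,   ∂L/∂y' = y'.
Euler-Lagrange: d/dx(y') − (−9) = 0, i.e. y'' + 9 = 0, so
    y(x) = −(9/2) x^2 + C1 x + C2.
Fixed left endpoint y(0) = 1 ⇒ C2 = 1.
The right endpoint x = 5 is free, so the natural (transversality) condition is ∂L/∂y' |_{x=5} = 0, i.e. y'(5) = 0.
Compute y'(x) = −9 x + C1, so y'(5) = −45 + C1 = 0 ⇒ C1 = 45.
Therefore the extremal is
    y(x) = −(9/2) x^2 + 45 x + 1.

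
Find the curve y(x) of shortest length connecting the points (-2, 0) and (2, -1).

Arc-length functional: J[y] = ∫ sqrt(1 + (y')^2) dx.
Lagrangian L = sqrt(1 + (y')^2) has no explicit y dependence, so ∂L/∂y = 0 and the Euler-Lagrange equation gives
    d/dx( y' / sqrt(1 + (y')^2) ) = 0  ⇒  y' / sqrt(1 + (y')^2) = const.
Hence y' is constant, so y(x) is affine.
Fitting the endpoints (-2, 0) and (2, -1):
    slope m = ((-1) − 0) / (2 − (-2)) = -1/4,
    intercept c = 0 − m·(-2) = -1/2.
Extremal: y(x) = (-1/4) x - 1/2.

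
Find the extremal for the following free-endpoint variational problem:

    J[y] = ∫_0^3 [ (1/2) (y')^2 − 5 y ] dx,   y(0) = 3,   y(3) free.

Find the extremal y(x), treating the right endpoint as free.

The Lagrangian L = (1/2) (y')^2 − 5 y gives
    ∂L/∂y = −5,   ∂L/∂y' = y'.
Euler-Lagrange: d/dx(y') − (−5) = 0, i.e. y'' + 5 = 0, so
    y(x) = −(5/2) x^2 + C1 x + C2.
Fixed left endpoint y(0) = 3 ⇒ C2 = 3.
The right endpoint x = 3 is free, so the natural (transversality) condition is ∂L/∂y' |_{x=3} = 0, i.e. y'(3) = 0.
Compute y'(x) = −5 x + C1, so y'(3) = −15 + C1 = 0 ⇒ C1 = 15.
Therefore the extremal is
    y(x) = −(5/2) x^2 + 15 x + 3.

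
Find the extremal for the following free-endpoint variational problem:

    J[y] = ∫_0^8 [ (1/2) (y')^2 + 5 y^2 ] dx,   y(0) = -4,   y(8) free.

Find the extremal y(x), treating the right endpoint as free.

The Lagrangian L = (1/2) (y')^2 + 5 y^2 gives
    ∂L/∂y = 10 y,   ∂L/∂y' = y'.
Euler-Lagrange: y'' − 10 y = 0.
With k = sqrt(10), the general solution is
    y(x) = A cosh(sqrt(10) x) + B sinh(sqrt(10) x).
Fixed left endpoint y(0) = -4 ⇒ A = -4.
The right endpoint x = 8 is free, so the natural (transversality) condition is ∂L/∂y' |_{x=8} = 0, i.e. y'(8) = 0.
Compute y'(x) = A k sinh(k x) + B k cosh(k x), so
    y'(8) = A k sinh(k·8) + B k cosh(k·8) = 0
    ⇒ B = −A tanh(k·8) = 4 tanh(sqrt(10)·8).
Therefore the extremal is
    y(x) = −4 cosh(sqrt(10) x) + 4 tanh(sqrt(10)·8) sinh(sqrt(10) x).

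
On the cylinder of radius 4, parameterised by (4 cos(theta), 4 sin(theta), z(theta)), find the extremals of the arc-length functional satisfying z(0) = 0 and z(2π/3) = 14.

Parameterise the cylinder of radius R = 4 as
    r(θ) = (4 cos θ, 4 sin θ, z(θ)).
The arc-length element is
    ds = sqrt(16 + (dz/dθ)^2) dθ,
so the Lagrangian is L = sqrt(16 + z'^2).
L depends on z' only, not on z or θ, so ∂L/∂z = 0 and
    ∂L/∂z' = z' / sqrt(16 + z'^2).
The Euler-Lagrange equation gives
    d/dθ( z' / sqrt(16 + z'^2) ) = 0,
so z' is constant. Integrating once:
    z(θ) = a θ + b,
a helix on the cylinder (a straight line when the cylinder is unrolled). The constants a, b are determined by the endpoint conditions.
With endpoint conditions z(0) = 0 and z(2π/3) = 14: from z(0) = b we get b = 0, and a·2π/3 + 0 = 14 gives a = 21/π, so
    z(θ) = (21/π) θ.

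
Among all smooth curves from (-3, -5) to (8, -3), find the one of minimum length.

Arc-length functional: J[y] = ∫ sqrt(1 + (y')^2) dx.
Lagrangian L = sqrt(1 + (y')^2) has no explicit y dependence, so ∂L/∂y = 0 and the Euler-Lagrange equation gives
    d/dx( y' / sqrt(1 + (y')^2) ) = 0  ⇒  y' / sqrt(1 + (y')^2) = const.
Hence y' is constant, so y(x) is affine.
Fitting the endpoints (-3, -5) and (8, -3):
    slope m = ((-3) − (-5)) / (8 − (-3)) = 2/11,
    intercept c = (-5) − m·(-3) = -49/11.
Extremal: y(x) = (2/11) x - 49/11.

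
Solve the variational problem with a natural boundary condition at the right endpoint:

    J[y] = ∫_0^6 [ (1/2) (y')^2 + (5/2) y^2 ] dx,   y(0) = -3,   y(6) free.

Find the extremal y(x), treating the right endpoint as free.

The Lagrangian L = (1/2) (y')^2 + (5/2) y^2 gives
    ∂L/∂y = 5 y,   ∂L/∂y' = y'.
Euler-Lagrange: y'' − 5 y = 0.
With k = sqrt(5), the general solution is
    y(x) = A cosh(sqrt(5) x) + B sinh(sqrt(5) x).
Fixed left endpoint y(0) = -3 ⇒ A = -3.
The right endpoint x = 6 is free, so the natural (transversality) condition is ∂L/∂y' |_{x=6} = 0, i.e. y'(6) = 0.
Compute y'(x) = A k sinh(k x) + B k cosh(k x), so
    y'(6) = A k sinh(k·6) + B k cosh(k·6) = 0
    ⇒ B = −A tanh(k·6) = 3 tanh(sqrt(5)·6).
Therefore the extremal is
    y(x) = −3 cosh(sqrt(5) x) + 3 tanh(sqrt(5)·6) sinh(sqrt(5) x).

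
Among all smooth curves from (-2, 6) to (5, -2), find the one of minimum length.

Arc-length functional: J[y] = ∫ sqrt(1 + (y')^2) dx.
Lagrangian L = sqrt(1 + (y')^2) has no explicit y dependence, so ∂L/∂y = 0 and the Euler-Lagrange equation gives
    d/dx( y' / sqrt(1 + (y')^2) ) = 0  ⇒  y' / sqrt(1 + (y')^2) = const.
Hence y' is constant, so y(x) is affine.
Fitting the endpoints (-2, 6) and (5, -2):
    slope m = ((-2) − 6) / (5 − (-2)) = -8/7,
    intercept c = 6 − m·(-2) = 26/7.
Extremal: y(x) = (-8/7) x + 26/7.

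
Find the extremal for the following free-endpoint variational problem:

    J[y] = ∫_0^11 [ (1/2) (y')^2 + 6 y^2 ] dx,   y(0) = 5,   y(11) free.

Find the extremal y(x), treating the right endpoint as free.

The Lagrangian L = (1/2) (y')^2 + 6 y^2 gives
    ∂L/∂y = 12 y,   ∂L/∂y' = y'.
Euler-Lagrange: y'' − 12 y = 0.
With k = sqrt(12), the general solution is
    y(x) = A cosh(sqrt(12) x) + B sinh(sqrt(12) x).
Fixed left endpoint y(0) = 5 ⇒ A = 5.
The right endpoint x = 11 is free, so the natural (transversality) condition is ∂L/∂y' |_{x=11} = 0, i.e. y'(11) = 0.
Compute y'(x) = A k sinh(k x) + B k cosh(k x), so
    y'(11) = A k sinh(k·11) + B k cosh(k·11) = 0
    ⇒ B = −A tanh(k·11) = − 5 tanh(sqrt(12)·11).
Therefore the extremal is
    y(x) = 5 cosh(sqrt(12) x) − 5 tanh(sqrt(12)·11) sinh(sqrt(12) x).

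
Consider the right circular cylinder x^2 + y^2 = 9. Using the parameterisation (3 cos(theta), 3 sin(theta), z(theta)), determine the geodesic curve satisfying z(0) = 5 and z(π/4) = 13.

Parameterise the cylinder of radius R = 3 as
    r(θ) = (3 cos θ, 3 sin θ, z(θ)).
The arc-length element is
    ds = sqrt(9 + (dz/dθ)^2) dθ,
so the Lagrangian is L = sqrt(9 + z'^2).
L depends on z' only, not on z or θ, so ∂L/∂z = 0 and
    ∂L/∂z' = z' / sqrt(9 + z'^2).
The Euler-Lagrange equation gives
    d/dθ( z' / sqrt(9 + z'^2) ) = 0,
so z' is constant. Integrating once:
    z(θ) = a θ + b,
a helix on the cylinder (a straight line when the cylinder is unrolled). The constants a, b are determined by the endpoint conditions.
With endpoint conditions z(0) = 5 and z(π/4) = 13: from z(0) = b we get b = 5, and a·π/4 + 5 = 13 gives a = 32/π, so
    z(θ) = (32/π) θ + 5.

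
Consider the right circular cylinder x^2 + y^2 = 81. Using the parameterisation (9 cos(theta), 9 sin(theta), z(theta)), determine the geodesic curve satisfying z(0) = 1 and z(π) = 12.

Parameterise the cylinder of radius R = 9 as
    r(θ) = (9 cos θ, 9 sin θ, z(θ)).
The arc-length element is
    ds = sqrt(81 + (dz/dθ)^2) dθ,
so the Lagrangian is L = sqrt(81 + z'^2).
L depends on z' only, not on z or θ, so ∂L/∂z = 0 and
    ∂L/∂z' = z' / sqrt(81 + z'^2).
The Euler-Lagrange equation gives
    d/dθ( z' / sqrt(81 + z'^2) ) = 0,
so z' is constant. Integrating once:
    z(θ) = a θ + b,
a helix on the cylinder (a straight line when the cylinder is unrolled). The constants a, b are determined by the endpoint conditions.
With endpoint conditions z(0) = 1 and z(π) = 12: from z(0) = b we get b = 1, and a·π + 1 = 12 gives a = 11/π, so
    z(θ) = (11/π) θ + 1.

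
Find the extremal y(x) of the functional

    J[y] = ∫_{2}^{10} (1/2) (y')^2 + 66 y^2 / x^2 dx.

The Lagrangian is L = (1/2) (y')^2 + 66 y^2 / x^2.
Compute ∂L/∂y = 132y/x^2, ∂L/∂y' = y'.
The Euler-Lagrange equation d/dx(∂L/∂y') − ∂L/∂y = 0 reduces to
    y'' − 132/x^2 · y = 0  (x > 0).
Its general solution is
    y(x) = A x^12 + B x^(-11),
with A, B fixed by the endpoint conditions.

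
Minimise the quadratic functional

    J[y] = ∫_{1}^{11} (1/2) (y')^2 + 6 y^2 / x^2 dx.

The Lagrangian is L = (1/2) (y')^2 + 6 y^2 / x^2.
Compute ∂L/∂y = 12y/x^2, ∂L/∂y' = y'.
The Euler-Lagrange equation d/dx(∂L/∂y') − ∂L/∂y = 0 reduces to
    y'' − 12/x^2 · y = 0  (x > 0).
Its general solution is
    y(x) = A x^4 + B x^(-3),
with A, B fixed by the endpoint conditions.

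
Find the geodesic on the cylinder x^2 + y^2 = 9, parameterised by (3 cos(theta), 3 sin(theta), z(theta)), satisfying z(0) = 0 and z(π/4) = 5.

Parameterise the cylinder of radius R = 3 as
    r(θ) = (3 cos θ, 3 sin θ, z(θ)).
The arc-length element is
    ds = sqrt(9 + (dz/dθ)^2) dθ,
so the Lagrangian is L = sqrt(9 + z'^2).
L depends on z' only, not on z or θ, so ∂L/∂z = 0 and
    ∂L/∂z' = z' / sqrt(9 + z'^2).
The Euler-Lagrange equation gives
    d/dθ( z' / sqrt(9 + z'^2) ) = 0,
so z' is constant. Integrating once:
    z(θ) = a θ + b,
a helix on the cylinder (a straight line when the cylinder is unrolled). The constants a, b are determined by the endpoint conditions.
With endpoint conditions z(0) = 0 and z(π/4) = 5: from z(0) = b we get b = 0, and a·π/4 + 0 = 5 gives a = 20/π, so
    z(θ) = (20/π) θ.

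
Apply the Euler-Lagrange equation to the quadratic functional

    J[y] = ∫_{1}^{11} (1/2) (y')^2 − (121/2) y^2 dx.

The Lagrangian is L = (1/2) (y')^2 − (121/2) y^2.
Compute ∂L/∂y = -121y, ∂L/∂y' = y'.
The Euler-Lagrange equation d/dx(∂L/∂y') − ∂L/∂y = 0 reduces to
    y'' + 121 y = 0.
Its general solution is
    y(x) = A sin(11x) + B cos(11x),
with A, B fixed by the endpoint conditions.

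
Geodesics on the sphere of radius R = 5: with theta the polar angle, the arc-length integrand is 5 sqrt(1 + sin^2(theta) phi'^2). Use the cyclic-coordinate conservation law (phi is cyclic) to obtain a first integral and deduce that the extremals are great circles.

On the sphere of radius R = 5 with spherical coordinates (θ, φ), the induced metric is
    ds^2 = 25(dθ^2 + sin^2(θ) dφ^2).
Parameterise by θ; the arc-length functional is
    J[φ] = ∫ 5 sqrt(1 + sin^2(θ) (dφ/dθ)^2) dθ,
so L = 5 sqrt(1 + sin^2(θ) φ'^2). Compute
    ∂L/∂φ = 0  (L has no explicit φ dependence),
    ∂L/∂φ' = 5 sin^2(θ) φ' / sqrt(1 + sin^2(θ) φ'^2).
Since ∂L/∂φ = 0, the Euler-Lagrange equation
    d/dθ(∂L/∂φ') − ∂L/∂φ = 0
reduces to d/dθ(∂L/∂φ') = 0, i.e. the momentum conjugate to φ is conserved:
    5 sin^2(θ) φ' / sqrt(1 + sin^2(θ) φ'^2) = C.
The overall factor of 5 is constant, so dividing through gives Clairaut's relation sin^2(θ) φ' / sqrt(1 + sin^2(θ) φ'^2) = C' (with C' = C/5). Solving for φ' and integrating gives the great-circle family
    cot(θ) = A cos(φ − φ_0),
i.e. the intersection of the sphere with a plane through the origin. The two constants A and φ_0 (equivalently C and one phase) are fixed by the two endpoint conditions.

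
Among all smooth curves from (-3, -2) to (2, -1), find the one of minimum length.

Arc-length functional: J[y] = ∫ sqrt(1 + (y')^2) dx.
Lagrangian L = sqrt(1 + (y')^2) has no explicit y dependence, so ∂L/∂y = 0 and the Euler-Lagrange equation gives
    d/dx( y' / sqrt(1 + (y')^2) ) = 0  ⇒  y' / sqrt(1 + (y')^2) = const.
Hence y' is constant, so y(x) is affine.
Fitting the endpoints (-3, -2) and (2, -1):
    slope m = ((-1) − (-2)) / (2 − (-3)) = 1/5,
    intercept c = (-2) − m·(-3) = -7/5.
Extremal: y(x) = (1/5) x - 7/5.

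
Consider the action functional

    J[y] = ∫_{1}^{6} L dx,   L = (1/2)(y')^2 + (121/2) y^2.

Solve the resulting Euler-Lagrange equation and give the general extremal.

The Lagrangian is L = (1/2)(y')^2 + (121/2) y^2.
∂L/∂y = 121y.
∂L/∂y' = y'.
The Euler-Lagrange equation d/dx(∂L/∂y') − ∂L/∂y = 0 becomes:
    y'' - 121 y = 0
General solution: y(x) = A e^(11x) + B e^(-11x), where A and B are arbitrary constants fixed by the endpoint conditions.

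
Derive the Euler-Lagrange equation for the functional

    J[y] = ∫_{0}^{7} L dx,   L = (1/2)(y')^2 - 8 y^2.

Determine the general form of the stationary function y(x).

The Lagrangian is L = (1/2)(y')^2 - 8 y^2.
∂L/∂y = -16y.
∂L/∂y' = y'.
The Euler-Lagrange equation d/dx(∂L/∂y') − ∂L/∂y = 0 becomes:
    y'' + 16 y = 0
General solution: y(x) = A sin(4x) + B cos(4x), where A and B are arbitrary constants fixed by the endpoint conditions.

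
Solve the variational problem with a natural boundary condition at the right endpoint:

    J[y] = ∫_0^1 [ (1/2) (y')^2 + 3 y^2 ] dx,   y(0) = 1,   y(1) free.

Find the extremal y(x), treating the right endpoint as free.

The Lagrangian L = (1/2) (y')^2 + 3 y^2 gives
    ∂L/∂y = 6 y,   ∂L/∂y' = y'.
Euler-Lagrange: y'' − 6 y = 0.
With k = sqrt(6), the general solution is
    y(x) = A cosh(sqrt(6) x) + B sinh(sqrt(6) x).
Fixed left endpoint y(0) = 1 ⇒ A = 1.
The right endpoint x = 1 is free, so the natural (transversality) condition is ∂L/∂y' |_{x=1} = 0, i.e. y'(1) = 0.
Compute y'(x) = A k sinh(k x) + B k cosh(k x), so
    y'(1) = A k sinh(k·1) + B k cosh(k·1) = 0
    ⇒ B = −A tanh(k·1) = − tanh(sqrt(6)·1).
Therefore the extremal is
    y(x) = cosh(sqrt(6) x) − tanh(sqrt(6)·1) sinh(sqrt(6) x).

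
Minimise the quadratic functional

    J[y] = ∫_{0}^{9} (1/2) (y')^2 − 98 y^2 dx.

The Lagrangian is L = (1/2) (y')^2 − 98 y^2.
Compute ∂L/∂y = -196y, ∂L/∂y' = y'.
The Euler-Lagrange equation d/dx(∂L/∂y') − ∂L/∂y = 0 reduces to
    y'' + 196 y = 0.
Its general solution is
    y(x) = A sin(14x) + B cos(14x),
with A, B fixed by the endpoint conditions.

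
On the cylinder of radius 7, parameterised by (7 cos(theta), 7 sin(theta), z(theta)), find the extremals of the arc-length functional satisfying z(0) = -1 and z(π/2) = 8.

Parameterise the cylinder of radius R = 7 as
    r(θ) = (7 cos θ, 7 sin θ, z(θ)).
The arc-length element is
    ds = sqrt(49 + (dz/dθ)^2) dθ,
so the Lagrangian is L = sqrt(49 + z'^2).
L depends on z' only, not on z or θ, so ∂L/∂z = 0 and
    ∂L/∂z' = z' / sqrt(49 + z'^2).
The Euler-Lagrange equation gives
    d/dθ( z' / sqrt(49 + z'^2) ) = 0,
so z' is constant. Integrating once:
    z(θ) = a θ + b,
a helix on the cylinder (a straight line when the cylinder is unrolled). The constants a, b are determined by the endpoint conditions.
With endpoint conditions z(0) = -1 and z(π/2) = 8: from z(0) = b we get b = -1, and a·π/2 + -1 = 8 gives a = 18/π, so
    z(θ) = (18/π) θ − 1.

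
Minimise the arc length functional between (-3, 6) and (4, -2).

Arc-length functional: J[y] = ∫ sqrt(1 + (y')^2) dx.
Lagrangian L = sqrt(1 + (y')^2) has no explicit y dependence, so ∂L/∂y = 0 and the Euler-Lagrange equation gives
    d/dx( y' / sqrt(1 + (y')^2) ) = 0  ⇒  y' / sqrt(1 + (y')^2) = const.
Hence y' is constant, so y(x) is affine.
Fitting the endpoints (-3, 6) and (4, -2):
    slope m = ((-2) − 6) / (4 − (-3)) = -8/7,
    intercept c = 6 − m·(-3) = 18/7.
Extremal: y(x) = (-8/7) x + 18/7.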